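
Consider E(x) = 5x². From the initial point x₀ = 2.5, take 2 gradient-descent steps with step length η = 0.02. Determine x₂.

E′(x) = 10x
x₁ = 2.5 − 0.02·25 = 2
x₂ = 2 − 0.02·20 = 1.6

1.6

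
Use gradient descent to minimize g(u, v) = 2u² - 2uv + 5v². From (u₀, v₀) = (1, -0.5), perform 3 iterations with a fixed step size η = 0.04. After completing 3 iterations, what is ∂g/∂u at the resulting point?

2.15392

∇g = (4u - 2v, -2u + 10v)
Step 1: at (1, -0.5), ∇g = (5, -7) → (1, -0.5) − 0.04·(5, -7) = (0.8, -0.22)
Step 2: at (0.8, -0.22), ∇g = (3.64, -3.8) → (0.8, -0.22) − 0.04·(3.64, -3.8) = (0.6544, -0.068)
Step 3: at (0.6544, -0.068), ∇g = (2.7536, -1.9888) → (0.6544, -0.068) − 0.04·(2.7536, -1.9888) = (0.544256, 0.011552)
∂g/∂u at (0.544256, 0.011552) = 2.15392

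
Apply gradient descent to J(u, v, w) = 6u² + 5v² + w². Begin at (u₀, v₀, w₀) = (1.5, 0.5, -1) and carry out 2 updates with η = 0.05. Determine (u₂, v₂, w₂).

∇J = (12u, 10v, 2w)
Step 1: at (1.5, 0.5, -1), ∇J = (18, 5, -2) → (1.5, 0.5, -1) − 0.05·(18, 5, -2) = (0.6, 0.25, -0.9)
Step 2: at (0.6, 0.25, -0.9), ∇J = (7.2, 2.5, -1.8) → (0.6, 0.25, -0.9) − 0.05·(7.2, 2.5, -1.8) = (0.24, 0.125, -0.81)

(0.24, 0.125, -0.81)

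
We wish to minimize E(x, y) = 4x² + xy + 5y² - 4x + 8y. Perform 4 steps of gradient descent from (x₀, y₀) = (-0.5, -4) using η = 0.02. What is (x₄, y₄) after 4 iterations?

(0.19297304, -2.102664)

∇E = (8x + y - 4, x + 10y + 8)
Step 1: at (-0.5, -4), ∇E = (-12, -32.5) → (-0.5, -4) − 0.02·(-12, -32.5) = (-0.26, -3.35)
Step 2: at (-0.26, -3.35), ∇E = (-9.43, -25.76) → (-0.26, -3.35) − 0.02·(-9.43, -25.76) = (-0.0714, -2.8348)
Step 3: at (-0.0714, -2.8348), ∇E = (-7.406, -20.4194) → (-0.0714, -2.8348) − 0.02·(-7.406, -20.4194) = (0.07672, -2.426412)
Step 4: at (0.07672, -2.426412), ∇E = (-5.812652, -16.1874) → (0.07672, -2.426412) − 0.02·(-5.812652, -16.1874) = (0.19297304, -2.102664)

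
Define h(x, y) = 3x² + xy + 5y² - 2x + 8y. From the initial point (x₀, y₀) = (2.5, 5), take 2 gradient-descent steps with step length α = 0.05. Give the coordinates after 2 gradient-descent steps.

(1.12125, 0.5075)

∇h = (6x + y - 2, x + 10y + 8)
(x₁, y₁) = (2.5, 5) − 0.05·(18, 60.5) = (1.6, 1.975)
(x₂, y₂) = (1.6, 1.975) − 0.05·(9.575, 29.35) = (1.12125, 0.5075)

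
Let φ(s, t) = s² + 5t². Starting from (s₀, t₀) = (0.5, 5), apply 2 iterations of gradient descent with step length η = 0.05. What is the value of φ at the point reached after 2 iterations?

7.976525

∇φ = (2s, 10t)
Step 1: at (0.5, 5), ∇φ = (1, 50) → (0.5, 5) − 0.05·(1, 50) = (0.45, 2.5)
Step 2: at (0.45, 2.5), ∇φ = (0.9, 25) → (0.45, 2.5) − 0.05·(0.9, 25) = (0.405, 1.25)
φ(0.405, 1.25) = 7.976525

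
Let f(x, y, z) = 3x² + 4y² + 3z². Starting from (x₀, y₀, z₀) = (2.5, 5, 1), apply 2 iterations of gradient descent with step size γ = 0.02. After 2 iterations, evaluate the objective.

62.83051008

∇f = (6x, 8y, 6z)
Step 1: at (2.5, 5, 1), ∇f = (15, 40, 6) → (2.5, 5, 1) − 0.02·(15, 40, 6) = (2.2, 4.2, 0.88)
Step 2: at (2.2, 4.2, 0.88), ∇f = (13.2, 33.6, 5.28) → (2.2, 4.2, 0.88) − 0.02·(13.2, 33.6, 5.28) = (1.936, 3.528, 0.7744)
f(1.936, 3.528, 0.7744) = 62.83051008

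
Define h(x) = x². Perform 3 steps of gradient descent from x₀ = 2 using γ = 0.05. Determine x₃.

1.458

h′(x) = 2x
Step 1: h′(2) = 4; x₁ = 2 − 0.05·4 = 1.8
Step 2: h′(1.8) = 3.6; x₂ = 1.8 − 0.05·3.6 = 1.62
Step 3: h′(1.62) = 3.24; x₃ = 1.62 − 0.05·3.24 = 1.458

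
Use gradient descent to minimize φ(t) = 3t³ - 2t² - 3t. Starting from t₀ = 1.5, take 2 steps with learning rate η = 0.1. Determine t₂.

0.6984375

φ′(t) = 9t² - 4t - 3
Step 1: φ′(1.5) = 11.25; t₁ = 1.5 − 0.1·11.25 = 0.375
Step 2: φ′(0.375) = -3.234375; t₂ = 0.375 − 0.1·(-3.234375) = 0.6984375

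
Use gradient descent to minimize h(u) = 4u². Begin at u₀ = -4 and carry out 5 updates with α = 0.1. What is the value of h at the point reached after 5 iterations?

0.0000065536

h′(u) = 8u
u₁ = -4 − 0.1·(-32) = -0.8
u₂ = -0.8 − 0.1·(-6.4) = -0.16
u₃ = -0.16 − 0.1·(-1.28) = -0.032
u₄ = -0.032 − 0.1·(-0.256) = -0.0064
u₅ = -0.0064 − 0.1·(-0.0512) = -0.00128
h(-0.00128) = 0.0000065536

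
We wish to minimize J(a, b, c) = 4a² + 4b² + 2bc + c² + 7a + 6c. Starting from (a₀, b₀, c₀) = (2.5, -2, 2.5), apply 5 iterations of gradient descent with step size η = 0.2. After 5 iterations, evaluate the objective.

∇J = (8a + 7, 8b + 2c, 2b + 2c + 6)
(a₁, b₁, c₁) = (2.5, -2, 2.5) − 0.2·(27, -11, 7) = (-2.9, 0.2, 1.1)
(a₂, b₂, c₂) = (-2.9, 0.2, 1.1) − 0.2·(-16.2, 3.8, 8.6) = (0.34, -0.56, -0.62)
(a₃, b₃, c₃) = (0.34, -0.56, -0.62) − 0.2·(9.72, -5.72, 3.64) = (-1.604, 0.584, -1.348)
(a₄, b₄, c₄) = (-1.604, 0.584, -1.348) − 0.2·(-5.832, 1.976, 4.472) = (-0.4376, 0.1888, -2.2424)
(a₅, b₅, c₅) = (-0.4376, 0.1888, -2.2424) − 0.2·(3.4992, -2.9744, 1.8928) = (-1.13744, 0.78368, -2.62096)
J(-1.13744, 0.78368, -2.62096) = -13.29470016

-13.29470016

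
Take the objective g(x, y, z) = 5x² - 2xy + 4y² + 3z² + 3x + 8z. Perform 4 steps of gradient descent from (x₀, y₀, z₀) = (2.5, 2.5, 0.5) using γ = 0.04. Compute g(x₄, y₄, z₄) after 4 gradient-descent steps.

∇g = (10x - 2y + 3, -2x + 8y, 6z + 8)
(x₁, y₁, z₁) = (2.5, 2.5, 0.5) − 0.04·(23, 15, 11) = (1.58, 1.9, 0.06)
(x₂, y₂, z₂) = (1.58, 1.9, 0.06) − 0.04·(15, 12.04, 8.36) = (0.98, 1.4184, -0.2744)
(x₃, y₃, z₃) = (0.98, 1.4184, -0.2744) − 0.04·(9.9632, 9.3872, 6.3536) = (0.581472, 1.042912, -0.528544)
(x₄, y₄, z₄) = (0.581472, 1.042912, -0.528544) − 0.04·(6.728896, 7.180352, 4.828736) = (0.31231616, 0.75569792, -0.72169344)
g(0.31231616, 0.75569792, -0.72169344) = -0.97408381681664

-0.97408381681664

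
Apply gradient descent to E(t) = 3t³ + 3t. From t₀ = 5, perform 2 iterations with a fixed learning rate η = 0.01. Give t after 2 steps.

E′(t) = 9t² + 3
Step 1: E′(5) = 228; t₁ = 5 − 0.01·228 = 2.72
Step 2: E′(2.72) = 69.5856; t₂ = 2.72 − 0.01·69.5856 = 2.024144

2.024144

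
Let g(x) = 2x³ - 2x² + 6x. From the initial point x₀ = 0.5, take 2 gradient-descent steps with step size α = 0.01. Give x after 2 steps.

0.3909185

g′(x) = 6x² - 4x + 6
Step 1: g′(0.5) = 5.5; x₁ = 0.5 − 0.01·5.5 = 0.445
Step 2: g′(0.445) = 5.40815; x₂ = 0.445 − 0.01·5.40815 = 0.3909185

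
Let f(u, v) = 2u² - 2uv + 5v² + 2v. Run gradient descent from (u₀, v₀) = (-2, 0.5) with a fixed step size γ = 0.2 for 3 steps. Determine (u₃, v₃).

(0.344, -1.908)

∇f = (4u - 2v, -2u + 10v + 2)
(u₁, v₁) = (-2, 0.5) − 0.2·(-9, 11) = (-0.2, -1.7)
(u₂, v₂) = (-0.2, -1.7) − 0.2·(2.6, -14.6) = (-0.72, 1.22)
(u₃, v₃) = (-0.72, 1.22) − 0.2·(-5.32, 15.64) = (0.344, -1.908)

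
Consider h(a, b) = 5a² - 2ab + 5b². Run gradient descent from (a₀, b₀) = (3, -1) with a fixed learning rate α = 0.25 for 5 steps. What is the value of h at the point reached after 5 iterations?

∇h = (10a - 2b, -2a + 10b)
Step 1: at (3, -1), ∇h = (32, -16) → (3, -1) − 0.25·(32, -16) = (-5, 3)
Step 2: at (-5, 3), ∇h = (-56, 40) → (-5, 3) − 0.25·(-56, 40) = (9, -7)
Step 3: at (9, -7), ∇h = (104, -88) → (9, -7) − 0.25·(104, -88) = (-17, 15)
Step 4: at (-17, 15), ∇h = (-200, 184) → (-17, 15) − 0.25·(-200, 184) = (33, -31)
Step 5: at (33, -31), ∇h = (392, -376) → (33, -31) − 0.25·(392, -376) = (-65, 63)
h(-65, 63) = 49160

49160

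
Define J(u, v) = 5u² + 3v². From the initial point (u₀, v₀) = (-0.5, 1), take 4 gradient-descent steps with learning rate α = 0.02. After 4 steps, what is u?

-0.2048

∇J = (10u, 6v)
(u₁, v₁) = (-0.5, 1) − 0.02·(-5, 6) = (-0.4, 0.88)
(u₂, v₂) = (-0.4, 0.88) − 0.02·(-4, 5.28) = (-0.32, 0.7744)
(u₃, v₃) = (-0.32, 0.7744) − 0.02·(-3.2, 4.6464) = (-0.256, 0.681472)
(u₄, v₄) = (-0.256, 0.681472) − 0.02·(-2.56, 4.088832) = (-0.2048, 0.59969536)
u = -0.2048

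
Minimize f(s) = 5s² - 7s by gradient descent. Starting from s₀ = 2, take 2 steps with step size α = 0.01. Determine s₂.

1.753

f′(s) = 10s - 7
Step 1: f′(2) = 13; s₁ = 2 − 0.01·13 = 1.87
Step 2: f′(1.87) = 11.7; s₂ = 1.87 − 0.01·11.7 = 1.753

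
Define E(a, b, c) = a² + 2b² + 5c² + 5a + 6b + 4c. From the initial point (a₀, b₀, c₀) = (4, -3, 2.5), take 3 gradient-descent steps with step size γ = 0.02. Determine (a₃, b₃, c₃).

∇E = (2a + 5, 4b + 6, 10c + 4)
Step 1: at (4, -3, 2.5), ∇E = (13, -6, 29) → (4, -3, 2.5) − 0.02·(13, -6, 29) = (3.74, -2.88, 1.92)
Step 2: at (3.74, -2.88, 1.92), ∇E = (12.48, -5.52, 23.2) → (3.74, -2.88, 1.92) − 0.02·(12.48, -5.52, 23.2) = (3.4904, -2.7696, 1.456)
Step 3: at (3.4904, -2.7696, 1.456), ∇E = (11.9808, -5.0784, 18.56) → (3.4904, -2.7696, 1.456) − 0.02·(11.9808, -5.0784, 18.56) = (3.250784, -2.668032, 1.0848)

(3.250784, -2.668032, 1.0848)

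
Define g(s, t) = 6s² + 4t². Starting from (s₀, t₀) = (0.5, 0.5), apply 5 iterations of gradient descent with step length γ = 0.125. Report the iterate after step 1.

(-0.25, 0)

∇g = (12s, 8t)
(s₁, t₁) = (0.5, 0.5) − 0.125·(6, 4) = (-0.25, 0)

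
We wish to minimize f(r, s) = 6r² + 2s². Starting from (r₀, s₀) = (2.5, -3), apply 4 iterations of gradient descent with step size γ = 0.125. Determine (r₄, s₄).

∇f = (12r, 4s)
(r₁, s₁) = (2.5, -3) − 0.125·(30, -12) = (-1.25, -1.5)
(r₂, s₂) = (-1.25, -1.5) − 0.125·(-15, -6) = (0.625, -0.75)
(r₃, s₃) = (0.625, -0.75) − 0.125·(7.5, -3) = (-0.3125, -0.375)
(r₄, s₄) = (-0.3125, -0.375) − 0.125·(-3.75, -1.5) = (0.15625, -0.1875)

(0.15625, -0.1875)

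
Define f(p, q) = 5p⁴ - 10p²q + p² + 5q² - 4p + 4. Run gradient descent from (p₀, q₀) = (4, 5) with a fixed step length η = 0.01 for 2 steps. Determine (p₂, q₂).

(12.0679808, 7.83256)

∇f = (20p³ - 20pq + 2p - 4, -10p² + 10q)
Step 1: at (4, 5), ∇f = (884, -110) → (4, 5) − 0.01·(884, -110) = (-4.84, 6.1)
Step 2: at (-4.84, 6.1), ∇f = (-1690.79808, -173.256) → (-4.84, 6.1) − 0.01·(-1690.79808, -173.256) = (12.0679808, 7.83256)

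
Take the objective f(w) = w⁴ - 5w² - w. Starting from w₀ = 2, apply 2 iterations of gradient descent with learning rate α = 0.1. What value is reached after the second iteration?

1.6084

f′(w) = 4w³ - 10w - 1
Step 1: f′(2) = 11; w₁ = 2 − 0.1·11 = 0.9
Step 2: f′(0.9) = -7.084; w₂ = 0.9 − 0.1·(-7.084) = 1.6084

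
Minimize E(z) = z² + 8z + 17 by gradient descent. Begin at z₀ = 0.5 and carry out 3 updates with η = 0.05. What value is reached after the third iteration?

-0.7195

E′(z) = 2z + 8
z₁ = 0.5 − 0.05·9 = 0.05
z₂ = 0.05 − 0.05·8.1 = -0.355
z₃ = -0.355 − 0.05·7.29 = -0.7195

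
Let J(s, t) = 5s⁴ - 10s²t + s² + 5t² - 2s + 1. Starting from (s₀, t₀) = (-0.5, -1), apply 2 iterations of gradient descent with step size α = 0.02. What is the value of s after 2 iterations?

∇J = (20s³ - 20st + 2s - 2, -10s² + 10t)
Step 1: at (-0.5, -1), ∇J = (-15.5, -12.5) → (-0.5, -1) − 0.02·(-15.5, -12.5) = (-0.19, -0.75)
Step 2: at (-0.19, -0.75), ∇J = (-5.36718, -7.861) → (-0.19, -0.75) − 0.02·(-5.36718, -7.861) = (-0.0826564, -0.59278)
s = -0.0826564

-0.0826564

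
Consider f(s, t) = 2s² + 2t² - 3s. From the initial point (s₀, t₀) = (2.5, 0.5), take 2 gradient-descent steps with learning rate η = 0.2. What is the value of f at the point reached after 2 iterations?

-1.1144

∇f = (4s - 3, 4t)
Step 1: at (2.5, 0.5), ∇f = (7, 2) → (2.5, 0.5) − 0.2·(7, 2) = (1.1, 0.1)
Step 2: at (1.1, 0.1), ∇f = (1.4, 0.4) → (1.1, 0.1) − 0.2·(1.4, 0.4) = (0.82, 0.02)
f(0.82, 0.02) = -1.1144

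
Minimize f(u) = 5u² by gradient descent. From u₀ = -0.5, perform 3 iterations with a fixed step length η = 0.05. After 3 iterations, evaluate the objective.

0.01953125

f′(u) = 10u
u₁ = -0.5 − 0.05·(-5) = -0.25
u₂ = -0.25 − 0.05·(-2.5) = -0.125
u₃ = -0.125 − 0.05·(-1.25) = -0.0625
f(-0.0625) = 0.01953125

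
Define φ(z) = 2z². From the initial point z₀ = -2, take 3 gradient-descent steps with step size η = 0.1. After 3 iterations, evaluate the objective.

0.373248

φ′(z) = 4z
Step 1: φ′(-2) = -8; z₁ = -2 − 0.1·(-8) = -1.2
Step 2: φ′(-1.2) = -4.8; z₂ = -1.2 − 0.1·(-4.8) = -0.72
Step 3: φ′(-0.72) = -2.88; z₃ = -0.72 − 0.1·(-2.88) = -0.432
φ(-0.432) = 0.373248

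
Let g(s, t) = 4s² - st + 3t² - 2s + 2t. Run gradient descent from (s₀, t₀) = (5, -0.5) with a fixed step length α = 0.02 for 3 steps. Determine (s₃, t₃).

(3.046108, -0.223312)

∇g = (8s - t - 2, -s + 6t + 2)
Step 1: at (5, -0.5), ∇g = (38.5, -6) → (5, -0.5) − 0.02·(38.5, -6) = (4.23, -0.38)
Step 2: at (4.23, -0.38), ∇g = (32.22, -4.51) → (4.23, -0.38) − 0.02·(32.22, -4.51) = (3.5856, -0.2898)
Step 3: at (3.5856, -0.2898), ∇g = (26.9746, -3.3244) → (3.5856, -0.2898) − 0.02·(26.9746, -3.3244) = (3.046108, -0.223312)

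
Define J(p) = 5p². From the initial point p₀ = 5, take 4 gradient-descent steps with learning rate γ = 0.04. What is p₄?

J′(p) = 10p
Step 1: J′(5) = 50; p₁ = 5 − 0.04·50 = 3
Step 2: J′(3) = 30; p₂ = 3 − 0.04·30 = 1.8
Step 3: J′(1.8) = 18; p₃ = 1.8 − 0.04·18 = 1.08
Step 4: J′(1.08) = 10.8; p₄ = 1.08 − 0.04·10.8 = 0.648

0.648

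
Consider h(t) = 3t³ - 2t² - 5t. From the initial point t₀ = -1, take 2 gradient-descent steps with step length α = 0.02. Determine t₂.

h′(t) = 9t² - 4t - 5
t₁ = -1 − 0.02·8 = -1.16
t₂ = -1.16 − 0.02·11.7504 = -1.395008

-1.395008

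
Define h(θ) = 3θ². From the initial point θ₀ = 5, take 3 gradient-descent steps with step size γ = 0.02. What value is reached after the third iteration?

3.40736

h′(θ) = 6θ
θ₁ = 5 − 0.02·30 = 4.4
θ₂ = 4.4 − 0.02·26.4 = 3.872
θ₃ = 3.872 − 0.02·23.232 = 3.40736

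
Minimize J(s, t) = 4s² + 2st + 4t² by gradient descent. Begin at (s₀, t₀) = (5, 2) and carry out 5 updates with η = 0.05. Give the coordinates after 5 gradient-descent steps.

∇J = (8s + 2t, 2s + 8t)
(s₁, t₁) = (5, 2) − 0.05·(44, 26) = (2.8, 0.7)
(s₂, t₂) = (2.8, 0.7) − 0.05·(23.8, 11.2) = (1.61, 0.14)
(s₃, t₃) = (1.61, 0.14) − 0.05·(13.16, 4.34) = (0.952, -0.077)
(s₄, t₄) = (0.952, -0.077) − 0.05·(7.462, 1.288) = (0.5789, -0.1414)
(s₅, t₅) = (0.5789, -0.1414) − 0.05·(4.3484, 0.0266) = (0.36148, -0.14273)

(0.36148, -0.14273)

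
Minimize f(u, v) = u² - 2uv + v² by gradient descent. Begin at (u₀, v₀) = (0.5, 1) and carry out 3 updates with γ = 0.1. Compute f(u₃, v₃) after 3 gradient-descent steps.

0.011664

∇f = (2u - 2v, -2u + 2v)
Step 1: at (0.5, 1), ∇f = (-1, 1) → (0.5, 1) − 0.1·(-1, 1) = (0.6, 0.9)
Step 2: at (0.6, 0.9), ∇f = (-0.6, 0.6) → (0.6, 0.9) − 0.1·(-0.6, 0.6) = (0.66, 0.84)
Step 3: at (0.66, 0.84), ∇f = (-0.36, 0.36) → (0.66, 0.84) − 0.1·(-0.36, 0.36) = (0.696, 0.804)
f(0.696, 0.804) = 0.011664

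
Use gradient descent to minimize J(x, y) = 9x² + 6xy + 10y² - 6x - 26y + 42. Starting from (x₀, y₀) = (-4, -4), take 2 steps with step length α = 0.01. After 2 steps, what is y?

-1.7212

∇J = (18x + 6y - 6, 6x + 20y - 26)
(x₁, y₁) = (-4, -4) − 0.01·(-102, -130) = (-2.98, -2.7)
(x₂, y₂) = (-2.98, -2.7) − 0.01·(-75.84, -97.88) = (-2.2216, -1.7212)
y = -1.7212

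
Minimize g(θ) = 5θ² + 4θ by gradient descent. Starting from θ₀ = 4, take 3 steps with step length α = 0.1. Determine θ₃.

-0.4

g′(θ) = 10θ + 4
Step 1: g′(4) = 44; θ₁ = 4 − 0.1·44 = -0.4
Step 2: g′(-0.4) = 0; θ₂ = -0.4 − 0.1·0 = -0.4
Step 3: g′(-0.4) = 0; θ₃ = -0.4 − 0.1·0 = -0.4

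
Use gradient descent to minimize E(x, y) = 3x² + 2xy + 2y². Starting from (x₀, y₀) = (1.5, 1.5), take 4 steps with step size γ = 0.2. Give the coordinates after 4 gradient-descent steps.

∇E = (6x + 2y, 2x + 4y)
Step 1: at (1.5, 1.5), ∇E = (12, 9) → (1.5, 1.5) − 0.2·(12, 9) = (-0.9, -0.3)
Step 2: at (-0.9, -0.3), ∇E = (-6, -3) → (-0.9, -0.3) − 0.2·(-6, -3) = (0.3, 0.3)
Step 3: at (0.3, 0.3), ∇E = (2.4, 1.8) → (0.3, 0.3) − 0.2·(2.4, 1.8) = (-0.18, -0.06)
Step 4: at (-0.18, -0.06), ∇E = (-1.2, -0.6) → (-0.18, -0.06) − 0.2·(-1.2, -0.6) = (0.06, 0.06)

(0.06, 0.06)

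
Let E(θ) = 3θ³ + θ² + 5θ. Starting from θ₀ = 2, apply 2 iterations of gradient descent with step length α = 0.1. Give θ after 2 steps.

E′(θ) = 9θ² + 2θ + 5
θ₁ = 2 − 0.1·45 = -2.5
θ₂ = -2.5 − 0.1·56.25 = -8.125

-8.125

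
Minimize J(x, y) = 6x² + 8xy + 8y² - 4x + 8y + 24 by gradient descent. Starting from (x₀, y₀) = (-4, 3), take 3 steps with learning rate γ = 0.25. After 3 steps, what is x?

∇J = (12x + 8y - 4, 8x + 16y + 8)
Step 1: at (-4, 3), ∇J = (-28, 24) → (-4, 3) − 0.25·(-28, 24) = (3, -3)
Step 2: at (3, -3), ∇J = (8, -16) → (3, -3) − 0.25·(8, -16) = (1, 1)
Step 3: at (1, 1), ∇J = (16, 32) → (1, 1) − 0.25·(16, 32) = (-3, -7)
x = -3

-3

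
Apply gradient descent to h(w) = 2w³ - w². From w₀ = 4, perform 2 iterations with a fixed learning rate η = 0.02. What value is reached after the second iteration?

h′(w) = 6w² - 2w
w₁ = 4 − 0.02·88 = 2.24
w₂ = 2.24 − 0.02·25.6256 = 1.727488

1.727488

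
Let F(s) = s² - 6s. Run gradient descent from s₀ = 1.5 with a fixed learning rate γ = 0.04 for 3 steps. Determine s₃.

F′(s) = 2s - 6
s₁ = 1.5 − 0.04·(-3) = 1.62
s₂ = 1.62 − 0.04·(-2.76) = 1.7304
s₃ = 1.7304 − 0.04·(-2.5392) = 1.831968

1.831968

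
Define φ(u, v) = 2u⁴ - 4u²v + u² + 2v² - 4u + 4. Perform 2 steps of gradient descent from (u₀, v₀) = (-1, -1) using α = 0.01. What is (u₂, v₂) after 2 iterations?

(-0.62902784, -0.858864)

∇φ = (8u³ - 8uv + 2u - 4, -4u² + 4v)
(u₁, v₁) = (-1, -1) − 0.01·(-22, -8) = (-0.78, -0.92)
(u₂, v₂) = (-0.78, -0.92) − 0.01·(-15.097216, -6.1136) = (-0.62902784, -0.858864)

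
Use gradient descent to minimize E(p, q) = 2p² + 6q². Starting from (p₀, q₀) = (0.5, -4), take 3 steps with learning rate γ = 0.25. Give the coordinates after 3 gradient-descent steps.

(0, 32)

∇E = (4p, 12q)
Step 1: at (0.5, -4), ∇E = (2, -48) → (0.5, -4) − 0.25·(2, -48) = (0, 8)
Step 2: at (0, 8), ∇E = (0, 96) → (0, 8) − 0.25·(0, 96) = (0, -16)
Step 3: at (0, -16), ∇E = (0, -192) → (0, -16) − 0.25·(0, -192) = (0, 32)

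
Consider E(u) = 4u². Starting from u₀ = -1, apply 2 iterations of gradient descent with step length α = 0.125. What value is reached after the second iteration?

0

E′(u) = 8u
u₁ = -1 − 0.125·(-8) = 0
u₂ = 0 − 0.125·0 = 0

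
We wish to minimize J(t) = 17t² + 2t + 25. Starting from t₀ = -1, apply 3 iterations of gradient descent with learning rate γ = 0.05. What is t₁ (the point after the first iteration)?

J′(t) = 34t + 2
t₁ = -1 − 0.05·(-32) = 0.6

0.6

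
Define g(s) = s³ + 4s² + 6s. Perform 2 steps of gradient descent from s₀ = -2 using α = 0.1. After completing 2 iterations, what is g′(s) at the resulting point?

g′(s) = 3s² + 8s + 6
Step 1: g′(-2) = 2; s₁ = -2 − 0.1·2 = -2.2
Step 2: g′(-2.2) = 2.92; s₂ = -2.2 − 0.1·2.92 = -2.492
g′(s) at (-2.492) = 4.694192

4.694192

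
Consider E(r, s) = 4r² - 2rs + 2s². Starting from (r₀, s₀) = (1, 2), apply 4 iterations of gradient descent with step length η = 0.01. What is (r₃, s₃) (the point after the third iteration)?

∇E = (8r - 2s, -2r + 4s)
(r₁, s₁) = (1, 2) − 0.01·(4, 6) = (0.96, 1.94)
(r₂, s₂) = (0.96, 1.94) − 0.01·(3.8, 5.84) = (0.922, 1.8816)
(r₃, s₃) = (0.922, 1.8816) − 0.01·(3.6128, 5.6824) = (0.885872, 1.824776)

(0.885872, 1.824776)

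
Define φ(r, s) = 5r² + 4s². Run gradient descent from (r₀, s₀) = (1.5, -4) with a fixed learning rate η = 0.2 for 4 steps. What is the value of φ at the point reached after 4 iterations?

12.32495424

∇φ = (10r, 8s)
Step 1: at (1.5, -4), ∇φ = (15, -32) → (1.5, -4) − 0.2·(15, -32) = (-1.5, 2.4)
Step 2: at (-1.5, 2.4), ∇φ = (-15, 19.2) → (-1.5, 2.4) − 0.2·(-15, 19.2) = (1.5, -1.44)
Step 3: at (1.5, -1.44), ∇φ = (15, -11.52) → (1.5, -1.44) − 0.2·(15, -11.52) = (-1.5, 0.864)
Step 4: at (-1.5, 0.864), ∇φ = (-15, 6.912) → (-1.5, 0.864) − 0.2·(-15, 6.912) = (1.5, -0.5184)
φ(1.5, -0.5184) = 12.32495424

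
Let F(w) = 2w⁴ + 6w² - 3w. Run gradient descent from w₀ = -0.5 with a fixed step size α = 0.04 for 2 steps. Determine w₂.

F′(w) = 8w³ + 12w - 3
w₁ = -0.5 − 0.04·(-10) = -0.1
w₂ = -0.1 − 0.04·(-4.208) = 0.06832

0.06832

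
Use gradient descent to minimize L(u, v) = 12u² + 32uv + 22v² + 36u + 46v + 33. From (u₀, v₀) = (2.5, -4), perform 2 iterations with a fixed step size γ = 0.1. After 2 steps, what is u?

-14.78

∇L = (24u + 32v + 36, 32u + 44v + 46)
Step 1: at (2.5, -4), ∇L = (-32, -50) → (2.5, -4) − 0.1·(-32, -50) = (5.7, 1)
Step 2: at (5.7, 1), ∇L = (204.8, 272.4) → (5.7, 1) − 0.1·(204.8, 272.4) = (-14.78, -26.24)
u = -14.78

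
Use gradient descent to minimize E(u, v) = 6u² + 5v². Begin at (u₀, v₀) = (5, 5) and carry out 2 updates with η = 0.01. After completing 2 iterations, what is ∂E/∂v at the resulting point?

40.5

∇E = (12u, 10v)
Step 1: at (5, 5), ∇E = (60, 50) → (5, 5) − 0.01·(60, 50) = (4.4, 4.5)
Step 2: at (4.4, 4.5), ∇E = (52.8, 45) → (4.4, 4.5) − 0.01·(52.8, 45) = (3.872, 4.05)
∂E/∂v at (3.872, 4.05) = 40.5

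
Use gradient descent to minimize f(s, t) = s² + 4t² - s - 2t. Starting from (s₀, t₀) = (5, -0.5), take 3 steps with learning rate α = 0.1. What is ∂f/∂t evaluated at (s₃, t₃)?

-0.048

∇f = (2s - 1, 8t - 2)
(s₁, t₁) = (5, -0.5) − 0.1·(9, -6) = (4.1, 0.1)
(s₂, t₂) = (4.1, 0.1) − 0.1·(7.2, -1.2) = (3.38, 0.22)
(s₃, t₃) = (3.38, 0.22) − 0.1·(5.76, -0.24) = (2.804, 0.244)
∂f/∂t at (2.804, 0.244) = -0.048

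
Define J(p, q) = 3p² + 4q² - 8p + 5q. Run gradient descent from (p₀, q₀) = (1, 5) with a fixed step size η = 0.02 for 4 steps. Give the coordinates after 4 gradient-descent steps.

∇J = (6p - 8, 8q + 5)
Step 1: at (1, 5), ∇J = (-2, 45) → (1, 5) − 0.02·(-2, 45) = (1.04, 4.1)
Step 2: at (1.04, 4.1), ∇J = (-1.76, 37.8) → (1.04, 4.1) − 0.02·(-1.76, 37.8) = (1.0752, 3.344)
Step 3: at (1.0752, 3.344), ∇J = (-1.5488, 31.752) → (1.0752, 3.344) − 0.02·(-1.5488, 31.752) = (1.106176, 2.70896)
Step 4: at (1.106176, 2.70896), ∇J = (-1.362944, 26.67168) → (1.106176, 2.70896) − 0.02·(-1.362944, 26.67168) = (1.13343488, 2.1755264)

(1.13343488, 2.1755264)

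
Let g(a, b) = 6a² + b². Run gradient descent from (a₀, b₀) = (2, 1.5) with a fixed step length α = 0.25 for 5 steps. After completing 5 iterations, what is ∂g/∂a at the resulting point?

∇g = (12a, 2b)
Step 1: at (2, 1.5), ∇g = (24, 3) → (2, 1.5) − 0.25·(24, 3) = (-4, 0.75)
Step 2: at (-4, 0.75), ∇g = (-48, 1.5) → (-4, 0.75) − 0.25·(-48, 1.5) = (8, 0.375)
Step 3: at (8, 0.375), ∇g = (96, 0.75) → (8, 0.375) − 0.25·(96, 0.75) = (-16, 0.1875)
Step 4: at (-16, 0.1875), ∇g = (-192, 0.375) → (-16, 0.1875) − 0.25·(-192, 0.375) = (32, 0.09375)
Step 5: at (32, 0.09375), ∇g = (384, 0.1875) → (32, 0.09375) − 0.25·(384, 0.1875) = (-64, 0.046875)
∂g/∂a at (-64, 0.046875) = -768

-768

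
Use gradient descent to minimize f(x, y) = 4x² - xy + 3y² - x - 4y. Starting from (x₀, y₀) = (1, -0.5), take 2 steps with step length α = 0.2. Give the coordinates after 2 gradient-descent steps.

(0.72, 0.48)

∇f = (8x - y - 1, -x + 6y - 4)
Step 1: at (1, -0.5), ∇f = (7.5, -8) → (1, -0.5) − 0.2·(7.5, -8) = (-0.5, 1.1)
Step 2: at (-0.5, 1.1), ∇f = (-6.1, 3.1) → (-0.5, 1.1) − 0.2·(-6.1, 3.1) = (0.72, 0.48)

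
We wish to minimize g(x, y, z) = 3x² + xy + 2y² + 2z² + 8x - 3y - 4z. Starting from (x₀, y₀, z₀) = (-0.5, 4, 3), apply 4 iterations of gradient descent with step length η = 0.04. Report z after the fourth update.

∇g = (6x + y + 8, x + 4y - 3, 4z - 4)
Step 1: at (-0.5, 4, 3), ∇g = (9, 12.5, 8) → (-0.5, 4, 3) − 0.04·(9, 12.5, 8) = (-0.86, 3.5, 2.68)
Step 2: at (-0.86, 3.5, 2.68), ∇g = (6.34, 10.14, 6.72) → (-0.86, 3.5, 2.68) − 0.04·(6.34, 10.14, 6.72) = (-1.1136, 3.0944, 2.4112)
Step 3: at (-1.1136, 3.0944, 2.4112), ∇g = (4.4128, 8.264, 5.6448) → (-1.1136, 3.0944, 2.4112) − 0.04·(4.4128, 8.264, 5.6448) = (-1.290112, 2.76384, 2.185408)
Step 4: at (-1.290112, 2.76384, 2.185408), ∇g = (3.023168, 6.765248, 4.741632) → (-1.290112, 2.76384, 2.185408) − 0.04·(3.023168, 6.765248, 4.741632) = (-1.41103872, 2.49323008, 1.99574272)
z = 1.99574272

1.99574272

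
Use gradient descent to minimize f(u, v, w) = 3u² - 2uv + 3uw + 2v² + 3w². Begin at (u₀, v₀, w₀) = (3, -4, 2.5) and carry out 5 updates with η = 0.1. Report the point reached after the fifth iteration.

(-0.352075, -0.42852, 0.21853)

∇f = (6u - 2v + 3w, -2u + 4v, 3u + 6w)
Step 1: at (3, -4, 2.5), ∇f = (33.5, -22, 24) → (3, -4, 2.5) − 0.1·(33.5, -22, 24) = (-0.35, -1.8, 0.1)
Step 2: at (-0.35, -1.8, 0.1), ∇f = (1.8, -6.5, -0.45) → (-0.35, -1.8, 0.1) − 0.1·(1.8, -6.5, -0.45) = (-0.53, -1.15, 0.145)
Step 3: at (-0.53, -1.15, 0.145), ∇f = (-0.445, -3.54, -0.72) → (-0.53, -1.15, 0.145) − 0.1·(-0.445, -3.54, -0.72) = (-0.4855, -0.796, 0.217)
Step 4: at (-0.4855, -0.796, 0.217), ∇f = (-0.67, -2.213, -0.1545) → (-0.4855, -0.796, 0.217) − 0.1·(-0.67, -2.213, -0.1545) = (-0.4185, -0.5747, 0.23245)
Step 5: at (-0.4185, -0.5747, 0.23245), ∇f = (-0.66425, -1.4618, 0.1392) → (-0.4185, -0.5747, 0.23245) − 0.1·(-0.66425, -1.4618, 0.1392) = (-0.352075, -0.42852, 0.21853)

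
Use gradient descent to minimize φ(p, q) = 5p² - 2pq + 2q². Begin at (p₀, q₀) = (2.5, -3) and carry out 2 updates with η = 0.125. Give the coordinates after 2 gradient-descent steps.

(0.125, -0.78125)

∇φ = (10p - 2q, -2p + 4q)
(p₁, q₁) = (2.5, -3) − 0.125·(31, -17) = (-1.375, -0.875)
(p₂, q₂) = (-1.375, -0.875) − 0.125·(-12, -0.75) = (0.125, -0.78125)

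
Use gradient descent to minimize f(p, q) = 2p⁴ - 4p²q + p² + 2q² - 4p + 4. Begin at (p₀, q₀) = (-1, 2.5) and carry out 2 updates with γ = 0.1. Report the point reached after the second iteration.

(-0.0352, 2.164)

∇f = (8p³ - 8pq + 2p - 4, -4p² + 4q)
Step 1: at (-1, 2.5), ∇f = (6, 6) → (-1, 2.5) − 0.1·(6, 6) = (-1.6, 1.9)
Step 2: at (-1.6, 1.9), ∇f = (-15.648, -2.64) → (-1.6, 1.9) − 0.1·(-15.648, -2.64) = (-0.0352, 2.164)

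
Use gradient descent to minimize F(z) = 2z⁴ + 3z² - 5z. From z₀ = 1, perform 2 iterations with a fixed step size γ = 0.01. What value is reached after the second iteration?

F′(z) = 8z³ + 6z - 5
Step 1: F′(1) = 9; z₁ = 1 − 0.01·9 = 0.91
Step 2: F′(0.91) = 6.488568; z₂ = 0.91 − 0.01·6.488568 = 0.84511432

0.84511432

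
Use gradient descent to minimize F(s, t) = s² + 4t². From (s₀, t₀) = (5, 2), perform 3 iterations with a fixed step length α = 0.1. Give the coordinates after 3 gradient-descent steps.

(2.56, 0.016)

∇F = (2s, 8t)
(s₁, t₁) = (5, 2) − 0.1·(10, 16) = (4, 0.4)
(s₂, t₂) = (4, 0.4) − 0.1·(8, 3.2) = (3.2, 0.08)
(s₃, t₃) = (3.2, 0.08) − 0.1·(6.4, 0.64) = (2.56, 0.016)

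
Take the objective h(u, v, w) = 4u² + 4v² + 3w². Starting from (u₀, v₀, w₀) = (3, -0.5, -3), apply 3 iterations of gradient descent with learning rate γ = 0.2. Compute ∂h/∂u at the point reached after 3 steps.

-5.184

∇h = (8u, 8v, 6w)
Step 1: at (3, -0.5, -3), ∇h = (24, -4, -18) → (3, -0.5, -3) − 0.2·(24, -4, -18) = (-1.8, 0.3, 0.6)
Step 2: at (-1.8, 0.3, 0.6), ∇h = (-14.4, 2.4, 3.6) → (-1.8, 0.3, 0.6) − 0.2·(-14.4, 2.4, 3.6) = (1.08, -0.18, -0.12)
Step 3: at (1.08, -0.18, -0.12), ∇h = (8.64, -1.44, -0.72) → (1.08, -0.18, -0.12) − 0.2·(8.64, -1.44, -0.72) = (-0.648, 0.108, 0.024)
∂h/∂u at (-0.648, 0.108, 0.024) = -5.184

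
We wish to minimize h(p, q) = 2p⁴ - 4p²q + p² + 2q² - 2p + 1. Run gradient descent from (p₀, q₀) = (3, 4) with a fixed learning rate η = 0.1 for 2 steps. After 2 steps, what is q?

∇h = (8p³ - 8pq + 2p - 2, -4p² + 4q)
Step 1: at (3, 4), ∇h = (124, -20) → (3, 4) − 0.1·(124, -20) = (-9.4, 6)
Step 2: at (-9.4, 6), ∇h = (-6214.272, -329.44) → (-9.4, 6) − 0.1·(-6214.272, -329.44) = (612.0272, 38.944)
q = 38.944

38.944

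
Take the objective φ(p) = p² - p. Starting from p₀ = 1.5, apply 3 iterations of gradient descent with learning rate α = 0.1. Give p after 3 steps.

1.012

φ′(p) = 2p - 1
Step 1: φ′(1.5) = 2; p₁ = 1.5 − 0.1·2 = 1.3
Step 2: φ′(1.3) = 1.6; p₂ = 1.3 − 0.1·1.6 = 1.14
Step 3: φ′(1.14) = 1.28; p₃ = 1.14 − 0.1·1.28 = 1.012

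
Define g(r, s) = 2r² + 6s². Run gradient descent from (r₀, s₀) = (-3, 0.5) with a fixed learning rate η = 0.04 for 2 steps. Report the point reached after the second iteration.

∇g = (4r, 12s)
Step 1: at (-3, 0.5), ∇g = (-12, 6) → (-3, 0.5) − 0.04·(-12, 6) = (-2.52, 0.26)
Step 2: at (-2.52, 0.26), ∇g = (-10.08, 3.12) → (-2.52, 0.26) − 0.04·(-10.08, 3.12) = (-2.1168, 0.1352)

(-2.1168, 0.1352)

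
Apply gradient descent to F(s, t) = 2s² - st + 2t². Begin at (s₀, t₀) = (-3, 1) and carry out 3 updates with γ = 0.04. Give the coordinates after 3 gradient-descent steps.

(-1.705472, 0.342528)

∇F = (4s - t, -s + 4t)
Step 1: at (-3, 1), ∇F = (-13, 7) → (-3, 1) − 0.04·(-13, 7) = (-2.48, 0.72)
Step 2: at (-2.48, 0.72), ∇F = (-10.64, 5.36) → (-2.48, 0.72) − 0.04·(-10.64, 5.36) = (-2.0544, 0.5056)
Step 3: at (-2.0544, 0.5056), ∇F = (-8.7232, 4.0768) → (-2.0544, 0.5056) − 0.04·(-8.7232, 4.0768) = (-1.705472, 0.342528)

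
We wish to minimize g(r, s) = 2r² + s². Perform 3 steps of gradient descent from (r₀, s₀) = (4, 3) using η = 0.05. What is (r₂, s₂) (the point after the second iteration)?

(2.56, 2.43)

∇g = (4r, 2s)
(r₁, s₁) = (4, 3) − 0.05·(16, 6) = (3.2, 2.7)
(r₂, s₂) = (3.2, 2.7) − 0.05·(12.8, 5.4) = (2.56, 2.43)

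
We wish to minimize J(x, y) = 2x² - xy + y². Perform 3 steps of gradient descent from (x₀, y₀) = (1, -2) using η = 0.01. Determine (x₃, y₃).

(0.828568, -1.854739)

∇J = (4x - y, -x + 2y)
Step 1: at (1, -2), ∇J = (6, -5) → (1, -2) − 0.01·(6, -5) = (0.94, -1.95)
Step 2: at (0.94, -1.95), ∇J = (5.71, -4.84) → (0.94, -1.95) − 0.01·(5.71, -4.84) = (0.8829, -1.9016)
Step 3: at (0.8829, -1.9016), ∇J = (5.4332, -4.6861) → (0.8829, -1.9016) − 0.01·(5.4332, -4.6861) = (0.828568, -1.854739)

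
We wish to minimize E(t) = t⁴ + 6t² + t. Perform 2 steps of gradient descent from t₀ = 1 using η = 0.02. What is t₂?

E′(t) = 4t³ + 12t + 1
Step 1: E′(1) = 17; t₁ = 1 − 0.02·17 = 0.66
Step 2: E′(0.66) = 10.069984; t₂ = 0.66 − 0.02·10.069984 = 0.45860032

0.45860032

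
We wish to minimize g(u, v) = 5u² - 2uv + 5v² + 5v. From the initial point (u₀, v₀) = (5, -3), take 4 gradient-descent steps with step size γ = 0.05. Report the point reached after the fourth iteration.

∇g = (10u - 2v, -2u + 10v + 5)
(u₁, v₁) = (5, -3) − 0.05·(56, -35) = (2.2, -1.25)
(u₂, v₂) = (2.2, -1.25) − 0.05·(24.5, -11.9) = (0.975, -0.655)
(u₃, v₃) = (0.975, -0.655) − 0.05·(11.06, -3.5) = (0.422, -0.48)
(u₄, v₄) = (0.422, -0.48) − 0.05·(5.18, -0.644) = (0.163, -0.4478)

(0.163, -0.4478)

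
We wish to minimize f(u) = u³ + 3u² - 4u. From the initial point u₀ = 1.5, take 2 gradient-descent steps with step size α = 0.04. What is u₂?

f′(u) = 3u² + 6u - 4
Step 1: f′(1.5) = 11.75; u₁ = 1.5 − 0.04·11.75 = 1.03
Step 2: f′(1.03) = 5.3627; u₂ = 1.03 − 0.04·5.3627 = 0.815492

0.815492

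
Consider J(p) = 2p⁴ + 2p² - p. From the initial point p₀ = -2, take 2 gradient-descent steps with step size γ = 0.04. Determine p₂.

0.56361984

J′(p) = 8p³ + 4p - 1
Step 1: J′(-2) = -73; p₁ = -2 − 0.04·(-73) = 0.92
Step 2: J′(0.92) = 8.909504; p₂ = 0.92 − 0.04·8.909504 = 0.56361984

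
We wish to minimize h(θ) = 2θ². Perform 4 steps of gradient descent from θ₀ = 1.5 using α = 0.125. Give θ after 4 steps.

0.09375

h′(θ) = 4θ
θ₁ = 1.5 − 0.125·6 = 0.75
θ₂ = 0.75 − 0.125·3 = 0.375
θ₃ = 0.375 − 0.125·1.5 = 0.1875
θ₄ = 0.1875 − 0.125·0.75 = 0.09375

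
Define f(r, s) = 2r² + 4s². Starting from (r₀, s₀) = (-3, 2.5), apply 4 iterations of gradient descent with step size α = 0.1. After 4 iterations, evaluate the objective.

∇f = (4r, 8s)
(r₁, s₁) = (-3, 2.5) − 0.1·(-12, 20) = (-1.8, 0.5)
(r₂, s₂) = (-1.8, 0.5) − 0.1·(-7.2, 4) = (-1.08, 0.1)
(r₃, s₃) = (-1.08, 0.1) − 0.1·(-4.32, 0.8) = (-0.648, 0.02)
(r₄, s₄) = (-0.648, 0.02) − 0.1·(-2.592, 0.16) = (-0.3888, 0.004)
f(-0.3888, 0.004) = 0.30239488

0.30239488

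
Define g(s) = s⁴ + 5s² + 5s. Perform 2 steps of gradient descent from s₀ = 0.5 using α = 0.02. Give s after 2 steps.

0.13004888

g′(s) = 4s³ + 10s + 5
s₁ = 0.5 − 0.02·10.5 = 0.29
s₂ = 0.29 − 0.02·7.997556 = 0.13004888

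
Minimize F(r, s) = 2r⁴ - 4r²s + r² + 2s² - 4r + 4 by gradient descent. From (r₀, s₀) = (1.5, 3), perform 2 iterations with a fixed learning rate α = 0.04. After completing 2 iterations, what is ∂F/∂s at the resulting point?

∇F = (8r³ - 8rs + 2r - 4, -4r² + 4s)
(r₁, s₁) = (1.5, 3) − 0.04·(-10, 3) = (1.9, 2.88)
(r₂, s₂) = (1.9, 2.88) − 0.04·(10.896, -2.92) = (1.46416, 2.9968)
∂F/∂s at (1.46416, 2.9968) = 3.4121419776

3.4121419776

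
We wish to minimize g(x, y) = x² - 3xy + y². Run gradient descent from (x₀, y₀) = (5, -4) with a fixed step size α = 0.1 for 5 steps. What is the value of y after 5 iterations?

0.66463

∇g = (2x - 3y, -3x + 2y)
Step 1: at (5, -4), ∇g = (22, -23) → (5, -4) − 0.1·(22, -23) = (2.8, -1.7)
Step 2: at (2.8, -1.7), ∇g = (10.7, -11.8) → (2.8, -1.7) − 0.1·(10.7, -11.8) = (1.73, -0.52)
Step 3: at (1.73, -0.52), ∇g = (5.02, -6.23) → (1.73, -0.52) − 0.1·(5.02, -6.23) = (1.228, 0.103)
Step 4: at (1.228, 0.103), ∇g = (2.147, -3.478) → (1.228, 0.103) − 0.1·(2.147, -3.478) = (1.0133, 0.4508)
Step 5: at (1.0133, 0.4508), ∇g = (0.6742, -2.1383) → (1.0133, 0.4508) − 0.1·(0.6742, -2.1383) = (0.94588, 0.66463)
y = 0.66463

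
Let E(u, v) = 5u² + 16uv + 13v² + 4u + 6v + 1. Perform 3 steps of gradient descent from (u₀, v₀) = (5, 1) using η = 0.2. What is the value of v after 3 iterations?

∇E = (10u + 16v + 4, 16u + 26v + 6)
Step 1: at (5, 1), ∇E = (70, 112) → (5, 1) − 0.2·(70, 112) = (-9, -21.4)
Step 2: at (-9, -21.4), ∇E = (-428.4, -694.4) → (-9, -21.4) − 0.2·(-428.4, -694.4) = (76.68, 117.48)
Step 3: at (76.68, 117.48), ∇E = (2650.48, 4287.36) → (76.68, 117.48) − 0.2·(2650.48, 4287.36) = (-453.416, -739.992)
v = -739.992

-739.992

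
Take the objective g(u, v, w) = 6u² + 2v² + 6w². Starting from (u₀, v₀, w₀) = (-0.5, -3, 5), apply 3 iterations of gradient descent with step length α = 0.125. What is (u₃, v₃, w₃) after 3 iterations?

∇g = (12u, 4v, 12w)
(u₁, v₁, w₁) = (-0.5, -3, 5) − 0.125·(-6, -12, 60) = (0.25, -1.5, -2.5)
(u₂, v₂, w₂) = (0.25, -1.5, -2.5) − 0.125·(3, -6, -30) = (-0.125, -0.75, 1.25)
(u₃, v₃, w₃) = (-0.125, -0.75, 1.25) − 0.125·(-1.5, -3, 15) = (0.0625, -0.375, -0.625)

(0.0625, -0.375, -0.625)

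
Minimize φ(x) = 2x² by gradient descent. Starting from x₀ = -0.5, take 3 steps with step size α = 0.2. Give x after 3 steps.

φ′(x) = 4x
x₁ = -0.5 − 0.2·(-2) = -0.1
x₂ = -0.1 − 0.2·(-0.4) = -0.02
x₃ = -0.02 − 0.2·(-0.08) = -0.004

-0.004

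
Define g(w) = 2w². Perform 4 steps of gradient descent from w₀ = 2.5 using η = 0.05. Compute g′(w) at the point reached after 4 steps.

g′(w) = 4w
w₁ = 2.5 − 0.05·10 = 2
w₂ = 2 − 0.05·8 = 1.6
w₃ = 1.6 − 0.05·6.4 = 1.28
w₄ = 1.28 − 0.05·5.12 = 1.024
g′(w) at (1.024) = 4.096

4.096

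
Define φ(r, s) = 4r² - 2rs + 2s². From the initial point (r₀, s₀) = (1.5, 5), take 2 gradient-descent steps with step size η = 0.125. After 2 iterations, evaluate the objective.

5.67578125

∇φ = (8r - 2s, -2r + 4s)
(r₁, s₁) = (1.5, 5) − 0.125·(2, 17) = (1.25, 2.875)
(r₂, s₂) = (1.25, 2.875) − 0.125·(4.25, 9) = (0.71875, 1.75)
φ(0.71875, 1.75) = 5.67578125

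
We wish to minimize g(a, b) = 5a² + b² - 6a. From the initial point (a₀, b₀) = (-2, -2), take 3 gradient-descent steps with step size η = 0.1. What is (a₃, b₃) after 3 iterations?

(0.6, -1.024)

∇g = (10a - 6, 2b)
Step 1: at (-2, -2), ∇g = (-26, -4) → (-2, -2) − 0.1·(-26, -4) = (0.6, -1.6)
Step 2: at (0.6, -1.6), ∇g = (0, -3.2) → (0.6, -1.6) − 0.1·(0, -3.2) = (0.6, -1.28)
Step 3: at (0.6, -1.28), ∇g = (0, -2.56) → (0.6, -1.28) − 0.1·(0, -2.56) = (0.6, -1.024)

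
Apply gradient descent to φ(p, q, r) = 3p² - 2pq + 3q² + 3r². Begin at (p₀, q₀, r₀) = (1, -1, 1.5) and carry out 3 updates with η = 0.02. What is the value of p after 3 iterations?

∇φ = (6p - 2q, -2p + 6q, 6r)
Step 1: at (1, -1, 1.5), ∇φ = (8, -8, 9) → (1, -1, 1.5) − 0.02·(8, -8, 9) = (0.84, -0.84, 1.32)
Step 2: at (0.84, -0.84, 1.32), ∇φ = (6.72, -6.72, 7.92) → (0.84, -0.84, 1.32) − 0.02·(6.72, -6.72, 7.92) = (0.7056, -0.7056, 1.1616)
Step 3: at (0.7056, -0.7056, 1.1616), ∇φ = (5.6448, -5.6448, 6.9696) → (0.7056, -0.7056, 1.1616) − 0.02·(5.6448, -5.6448, 6.9696) = (0.592704, -0.592704, 1.022208)
p = 0.592704

0.592704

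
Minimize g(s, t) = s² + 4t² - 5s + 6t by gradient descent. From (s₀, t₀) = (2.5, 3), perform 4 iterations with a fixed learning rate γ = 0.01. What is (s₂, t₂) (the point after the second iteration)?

(2.5, 2.424)

∇g = (2s - 5, 8t + 6)
Step 1: at (2.5, 3), ∇g = (0, 30) → (2.5, 3) − 0.01·(0, 30) = (2.5, 2.7)
Step 2: at (2.5, 2.7), ∇g = (0, 27.6) → (2.5, 2.7) − 0.01·(0, 27.6) = (2.5, 2.424)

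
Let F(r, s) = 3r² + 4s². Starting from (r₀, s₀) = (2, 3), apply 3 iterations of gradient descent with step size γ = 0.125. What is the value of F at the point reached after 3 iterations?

∇F = (6r, 8s)
(r₁, s₁) = (2, 3) − 0.125·(12, 24) = (0.5, 0)
(r₂, s₂) = (0.5, 0) − 0.125·(3, 0) = (0.125, 0)
(r₃, s₃) = (0.125, 0) − 0.125·(0.75, 0) = (0.03125, 0)
F(0.03125, 0) = 0.0029296875

0.0029296875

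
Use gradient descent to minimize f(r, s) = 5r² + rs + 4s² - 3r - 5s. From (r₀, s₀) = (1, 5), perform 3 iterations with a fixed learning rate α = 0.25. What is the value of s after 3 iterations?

-5.6875

∇f = (10r + s - 3, r + 8s - 5)
(r₁, s₁) = (1, 5) − 0.25·(12, 36) = (-2, -4)
(r₂, s₂) = (-2, -4) − 0.25·(-27, -39) = (4.75, 5.75)
(r₃, s₃) = (4.75, 5.75) − 0.25·(50.25, 45.75) = (-7.8125, -5.6875)
s = -5.6875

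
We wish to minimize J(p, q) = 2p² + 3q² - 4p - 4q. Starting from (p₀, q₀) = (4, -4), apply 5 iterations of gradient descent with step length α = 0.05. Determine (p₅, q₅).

(1.98304, -0.11766)

∇J = (4p - 4, 6q - 4)
Step 1: at (4, -4), ∇J = (12, -28) → (4, -4) − 0.05·(12, -28) = (3.4, -2.6)
Step 2: at (3.4, -2.6), ∇J = (9.6, -19.6) → (3.4, -2.6) − 0.05·(9.6, -19.6) = (2.92, -1.62)
Step 3: at (2.92, -1.62), ∇J = (7.68, -13.72) → (2.92, -1.62) − 0.05·(7.68, -13.72) = (2.536, -0.934)
Step 4: at (2.536, -0.934), ∇J = (6.144, -9.604) → (2.536, -0.934) − 0.05·(6.144, -9.604) = (2.2288, -0.4538)
Step 5: at (2.2288, -0.4538), ∇J = (4.9152, -6.7228) → (2.2288, -0.4538) − 0.05·(4.9152, -6.7228) = (1.98304, -0.11766)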